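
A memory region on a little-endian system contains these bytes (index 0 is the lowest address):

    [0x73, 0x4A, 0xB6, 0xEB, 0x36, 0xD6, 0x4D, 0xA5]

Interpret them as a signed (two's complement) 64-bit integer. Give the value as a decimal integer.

Little-endian: lowest address holds the least-significant byte.
Reassemble most-significant byte first: A5 4D D6 36 EB B6 4A 73 → 0xA54DD636EBB64A73.
Top bit is set, so as a signed 64-bit value this is 0xA54DD636EBB64A73 − 2^64 = -6535331952873551245.

-6535331952873551245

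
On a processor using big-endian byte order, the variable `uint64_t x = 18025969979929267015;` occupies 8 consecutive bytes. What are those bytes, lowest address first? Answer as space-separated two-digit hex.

18025969979929267015 in hexadecimal, padded to 64 bits, is 0xFA291C30E98A0B47.
Split into bytes (most-significant first): FA 29 1C 30 E9 8A 0B 47.
Big-endian: lowest address holds the most-significant byte.
So the memory order matches the most-significant-first order: FA 29 1C 30 E9 8A 0B 47.

FA 29 1C 30 E9 8A 0B 47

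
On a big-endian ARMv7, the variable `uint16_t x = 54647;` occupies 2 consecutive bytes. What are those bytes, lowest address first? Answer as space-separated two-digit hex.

54647 in hexadecimal, padded to 16 bits, is 0xD577.
Split into bytes (most-significant first): D5 77.
Big-endian stores the most-significant byte at the lowest address.
So the memory order matches the most-significant-first order: D5 77.

D5 77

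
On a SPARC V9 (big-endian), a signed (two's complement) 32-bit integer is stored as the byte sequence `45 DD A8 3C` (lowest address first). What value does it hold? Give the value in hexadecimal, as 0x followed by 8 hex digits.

0x45DDA83C

Big-endian: lowest address holds the most-significant byte.
The bytes are already most-significant first: 0x45DDA83C.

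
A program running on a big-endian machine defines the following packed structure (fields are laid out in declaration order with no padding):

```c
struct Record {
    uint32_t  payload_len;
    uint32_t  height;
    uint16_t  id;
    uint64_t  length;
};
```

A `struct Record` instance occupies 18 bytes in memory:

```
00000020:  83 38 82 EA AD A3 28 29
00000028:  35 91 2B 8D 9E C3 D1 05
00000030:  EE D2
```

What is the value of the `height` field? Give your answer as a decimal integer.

`height` follows `payload_len` (4 bytes), so it starts at byte offset 4 and occupies 4 bytes.
Bytes at offsets 4..7: AD A3 28 29.
In big-endian order the high byte comes first in memory.
The bytes are already most-significant first: 0xADA32829.
0xADA32829 = 2913151017.

2913151017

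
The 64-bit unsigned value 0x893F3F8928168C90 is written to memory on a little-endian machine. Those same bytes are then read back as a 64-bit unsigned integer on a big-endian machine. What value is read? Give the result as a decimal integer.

10415724401558241161

Stored little-endian, the bytes at ascending addresses are 90 8C 16 28 89 3F 3F 89.
Read back as big-endian, the last byte is least significant, giving 0x908C1628893F3F89.
0x908C1628893F3F89 = 10415724401558241161.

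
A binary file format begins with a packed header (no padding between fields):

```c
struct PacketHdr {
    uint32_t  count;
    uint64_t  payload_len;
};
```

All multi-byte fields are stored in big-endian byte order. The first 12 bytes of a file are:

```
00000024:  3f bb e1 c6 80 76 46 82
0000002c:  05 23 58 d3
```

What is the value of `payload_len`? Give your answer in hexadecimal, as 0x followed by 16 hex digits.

0x80764682052358D3

`payload_len` follows `count` (4 bytes), so it starts at byte offset 4 and occupies 8 bytes.
Bytes at offsets 4..11: 80 76 46 82 05 23 58 D3.
In big-endian order the high byte comes first in memory.
The bytes are already most-significant first: 0x80764682052358D3.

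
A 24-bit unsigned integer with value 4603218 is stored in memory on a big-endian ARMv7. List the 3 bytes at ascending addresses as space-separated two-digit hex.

46 3D 52

4603218 in hexadecimal, padded to 24 bits, is 0x463D52.
Split into bytes (most-significant first): 46 3D 52.
Big-endian: lowest address holds the most-significant byte.
So the memory order matches the most-significant-first order: 46 3D 52.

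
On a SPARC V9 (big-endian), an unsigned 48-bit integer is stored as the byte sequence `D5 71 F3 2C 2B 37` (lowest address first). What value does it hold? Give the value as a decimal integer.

234685387778871

Big-endian stores the most-significant byte at the lowest address.
The bytes are already most-significant first: 0xD571F32C2B37.
0xD571F32C2B37 = 234685387778871.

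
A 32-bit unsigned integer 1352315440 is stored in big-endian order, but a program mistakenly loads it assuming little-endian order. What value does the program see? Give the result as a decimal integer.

1352315440 in 32-bit hexadecimal is 0x509AB230.
Stored big-endian, the bytes at ascending addresses are 50 9A B2 30.
Read back as little-endian, the first byte is least significant, giving 0x30B29A50.
0x30B29A50 = 817011280.

817011280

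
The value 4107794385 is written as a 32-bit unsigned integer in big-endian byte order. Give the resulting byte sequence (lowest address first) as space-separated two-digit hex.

F4 D7 F7 D1

4107794385 in hexadecimal, padded to 32 bits, is 0xF4D7F7D1.
Split into bytes (most-significant first): F4 D7 F7 D1.
In big-endian order the high byte comes first in memory.
So the memory order matches the most-significant-first order: F4 D7 F7 D1.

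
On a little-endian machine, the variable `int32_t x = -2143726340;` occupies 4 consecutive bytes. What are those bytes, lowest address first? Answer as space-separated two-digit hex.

FC 54 39 80

Two's complement of -2143726340 in 32 bits: 2143726340 = 0x7FC6AB04; invert → 0x803954FB; add 1 → 0x803954FC.
Split into bytes (most-significant first): 80 39 54 FC.
Little-endian stores the least-significant byte at the lowest address.
So at ascending addresses the bytes are FC 54 39 80.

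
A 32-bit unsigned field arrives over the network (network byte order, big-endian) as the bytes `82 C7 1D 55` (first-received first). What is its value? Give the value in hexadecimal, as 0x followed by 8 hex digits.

Big-endian: lowest address holds the most-significant byte.
The bytes are already most-significant first: 0x82C71D55.

0x82C71D55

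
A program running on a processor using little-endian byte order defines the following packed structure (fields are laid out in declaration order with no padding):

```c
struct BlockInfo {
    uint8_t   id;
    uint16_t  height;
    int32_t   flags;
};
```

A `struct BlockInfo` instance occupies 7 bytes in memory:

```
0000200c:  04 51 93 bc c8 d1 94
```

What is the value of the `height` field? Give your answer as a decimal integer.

37713

`height` follows `id` (1 byte), so it starts at byte offset 1 and occupies 2 bytes.
Bytes at offsets 1..2: 51 93.
Little-endian stores the least-significant byte at the lowest address.
Reassemble most-significant byte first: 93 51 → 0x9351.
0x9351 = 37713.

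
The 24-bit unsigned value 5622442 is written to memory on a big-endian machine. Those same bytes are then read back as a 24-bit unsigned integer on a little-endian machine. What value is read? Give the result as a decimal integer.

5622442 in 24-bit hexadecimal is 0x55CAAA.
Stored big-endian, the bytes at ascending addresses are 55 CA AA.
Read back as little-endian, the first byte is least significant, giving 0xAACA55.
0xAACA55 = 11192917.

11192917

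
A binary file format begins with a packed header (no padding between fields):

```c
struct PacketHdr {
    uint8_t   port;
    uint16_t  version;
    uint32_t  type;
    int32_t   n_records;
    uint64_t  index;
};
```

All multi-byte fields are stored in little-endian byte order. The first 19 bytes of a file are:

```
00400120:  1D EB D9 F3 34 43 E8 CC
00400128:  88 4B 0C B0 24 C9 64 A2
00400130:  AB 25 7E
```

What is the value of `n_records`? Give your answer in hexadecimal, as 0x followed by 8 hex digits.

`n_records` follows `port` (1 B), `version` (2 B), `type` (4 B), so it starts at offset 1 + 2 + 4 = 7 and occupies 4 bytes.
Bytes at offsets 7..10: CC 88 4B 0C.
Little-endian: lowest address holds the least-significant byte.
Reassemble most-significant byte first: 0C 4B 88 CC → 0x0C4B88CC.

0x0C4B88CC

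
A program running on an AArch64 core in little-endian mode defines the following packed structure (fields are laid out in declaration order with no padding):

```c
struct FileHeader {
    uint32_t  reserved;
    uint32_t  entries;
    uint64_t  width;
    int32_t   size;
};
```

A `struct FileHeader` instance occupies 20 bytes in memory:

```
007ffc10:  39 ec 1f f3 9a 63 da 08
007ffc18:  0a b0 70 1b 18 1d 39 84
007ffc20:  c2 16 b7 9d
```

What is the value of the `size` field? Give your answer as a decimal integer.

`size` follows `reserved` (4 B), `entries` (4 B), `width` (8 B), so it starts at offset 4 + 4 + 8 = 16 and occupies 4 bytes.
Bytes at offsets 16..19: C2 16 B7 9D.
In little-endian order the low byte comes first in memory.
Reassemble most-significant byte first: 9D B7 16 C2 → 0x9DB716C2.
Top bit is set, so as a signed 32-bit value this is 0x9DB716C2 − 2^32 = -1648945470.

-1648945470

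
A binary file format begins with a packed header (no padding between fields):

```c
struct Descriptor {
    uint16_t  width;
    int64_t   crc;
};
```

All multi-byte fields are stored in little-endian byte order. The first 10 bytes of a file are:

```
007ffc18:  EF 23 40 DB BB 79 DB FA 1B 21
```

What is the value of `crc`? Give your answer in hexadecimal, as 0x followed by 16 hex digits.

`crc` follows `width` (2 bytes), so it starts at byte offset 2 and occupies 8 bytes.
Bytes at offsets 2..9: 40 DB BB 79 DB FA 1B 21.
Little-endian: lowest address holds the least-significant byte.
Reassemble most-significant byte first: 21 1B FA DB 79 BB DB 40 → 0x211BFADB79BBDB40.

0x211BFADB79BBDB40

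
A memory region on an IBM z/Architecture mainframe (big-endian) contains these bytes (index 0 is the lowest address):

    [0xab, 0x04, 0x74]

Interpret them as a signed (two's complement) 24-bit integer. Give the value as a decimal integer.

Big-endian: lowest address holds the most-significant byte.
The bytes are already most-significant first: 0xAB0474.
Top bit is set, so as a signed 24-bit value this is 0xAB0474 − 2^24 = -5569420.

-5569420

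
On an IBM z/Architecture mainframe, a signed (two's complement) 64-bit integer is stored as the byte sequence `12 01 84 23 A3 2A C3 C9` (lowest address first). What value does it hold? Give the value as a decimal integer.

1297463456255624137

Big-endian stores the most-significant byte at the lowest address.
The bytes are already most-significant first: 0x12018423A32AC3C9.
0x12018423A32AC3C9 = 1297463456255624137.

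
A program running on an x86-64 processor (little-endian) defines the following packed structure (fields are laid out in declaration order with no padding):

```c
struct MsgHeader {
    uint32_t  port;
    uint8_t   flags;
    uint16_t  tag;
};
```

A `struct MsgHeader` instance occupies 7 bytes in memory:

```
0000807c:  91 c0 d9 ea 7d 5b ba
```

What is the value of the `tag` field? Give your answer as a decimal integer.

`tag` follows `port` (4 B), `flags` (1 B), so it starts at offset 4 + 1 = 5 and occupies 2 bytes.
Bytes at offsets 5..6: 5B BA.
In little-endian order the low byte comes first in memory.
Reassemble most-significant byte first: BA 5B → 0xBA5B.
0xBA5B = 47707.

47707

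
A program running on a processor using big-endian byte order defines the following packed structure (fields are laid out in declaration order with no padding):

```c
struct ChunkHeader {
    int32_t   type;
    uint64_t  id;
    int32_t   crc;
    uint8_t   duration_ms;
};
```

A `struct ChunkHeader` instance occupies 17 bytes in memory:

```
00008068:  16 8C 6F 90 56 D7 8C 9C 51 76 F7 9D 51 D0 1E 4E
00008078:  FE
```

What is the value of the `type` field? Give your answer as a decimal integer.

`type` is the first field, at byte offset 0, occupying 4 bytes.
Bytes at offsets 0..3: 16 8C 6F 90.
Big-endian stores the most-significant byte at the lowest address.
The bytes are already most-significant first: 0x168C6F90.
0x168C6F90 = 378302352.

378302352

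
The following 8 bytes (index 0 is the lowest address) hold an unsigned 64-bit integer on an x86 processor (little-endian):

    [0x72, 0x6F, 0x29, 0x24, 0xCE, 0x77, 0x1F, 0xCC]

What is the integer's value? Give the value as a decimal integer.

14708606635268992882

In little-endian order the low byte comes first in memory.
Reassemble most-significant byte first: CC 1F 77 CE 24 29 6F 72 → 0xCC1F77CE24296F72.
0xCC1F77CE24296F72 = 14708606635268992882.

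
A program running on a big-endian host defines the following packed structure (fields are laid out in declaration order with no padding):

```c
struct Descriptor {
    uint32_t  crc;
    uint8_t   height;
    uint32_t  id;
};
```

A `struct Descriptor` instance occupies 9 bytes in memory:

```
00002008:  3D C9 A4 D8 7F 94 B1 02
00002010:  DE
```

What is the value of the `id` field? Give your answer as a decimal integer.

`id` follows `crc` (4 B), `height` (1 B), so it starts at offset 4 + 1 = 5 and occupies 4 bytes.
Bytes at offsets 5..8: 94 B1 02 DE.
In big-endian order the high byte comes first in memory.
The bytes are already most-significant first: 0x94B102DE.
0x94B102DE = 2494628574.

2494628574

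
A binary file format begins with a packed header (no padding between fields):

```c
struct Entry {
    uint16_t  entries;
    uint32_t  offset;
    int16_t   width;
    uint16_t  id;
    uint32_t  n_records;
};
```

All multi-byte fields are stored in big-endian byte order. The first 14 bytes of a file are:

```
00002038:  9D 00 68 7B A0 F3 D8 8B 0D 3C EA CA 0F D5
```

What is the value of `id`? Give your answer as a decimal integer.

3388

`id` follows `entries` (2 B), `offset` (4 B), `width` (2 B), so it starts at offset 2 + 4 + 2 = 8 and occupies 2 bytes.
Bytes at offsets 8..9: 0D 3C.
Big-endian stores the most-significant byte at the lowest address.
The bytes are already most-significant first: 0x0D3C.
0x0D3C = 3388.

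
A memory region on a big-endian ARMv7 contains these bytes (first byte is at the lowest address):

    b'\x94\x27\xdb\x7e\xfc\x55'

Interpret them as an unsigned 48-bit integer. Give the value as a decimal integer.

162898907167829

Big-endian: lowest address holds the most-significant byte.
The bytes are already most-significant first: 0x9427DB7EFC55.
0x9427DB7EFC55 = 162898907167829.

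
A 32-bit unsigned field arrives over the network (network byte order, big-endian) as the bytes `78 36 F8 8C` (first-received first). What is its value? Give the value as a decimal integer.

2016868492

Big-endian: lowest address holds the most-significant byte.
The bytes are already most-significant first: 0x7836F88C.
0x7836F88C = 2016868492.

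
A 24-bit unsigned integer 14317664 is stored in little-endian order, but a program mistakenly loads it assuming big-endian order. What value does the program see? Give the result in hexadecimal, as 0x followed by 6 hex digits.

0x6078DA

14317664 in 24-bit hexadecimal is 0xDA7860.
Stored little-endian, the bytes at ascending addresses are 60 78 DA.
Read back as big-endian, the last byte is least significant, giving 0x6078DA.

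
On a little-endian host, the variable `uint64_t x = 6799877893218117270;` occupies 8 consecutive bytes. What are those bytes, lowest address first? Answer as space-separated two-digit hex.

6799877893218117270 in hexadecimal, padded to 64 bits, is 0x5E5E04EAA54C2696.
Split into bytes (most-significant first): 5E 5E 04 EA A5 4C 26 96.
Little-endian: lowest address holds the least-significant byte.
So at ascending addresses the bytes are 96 26 4C A5 EA 04 5E 5E.

96 26 4C A5 EA 04 5E 5E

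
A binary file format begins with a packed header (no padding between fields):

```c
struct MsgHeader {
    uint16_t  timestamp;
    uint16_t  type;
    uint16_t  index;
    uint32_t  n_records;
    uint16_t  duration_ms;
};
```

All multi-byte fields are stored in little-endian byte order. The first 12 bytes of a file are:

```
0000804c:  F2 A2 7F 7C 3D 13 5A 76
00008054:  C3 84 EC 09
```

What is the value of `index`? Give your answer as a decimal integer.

`index` follows `timestamp` (2 B), `type` (2 B), so it starts at offset 2 + 2 = 4 and occupies 2 bytes.
Bytes at offsets 4..5: 3D 13.
Little-endian: lowest address holds the least-significant byte.
Reassemble most-significant byte first: 13 3D → 0x133D.
0x133D = 4925.

4925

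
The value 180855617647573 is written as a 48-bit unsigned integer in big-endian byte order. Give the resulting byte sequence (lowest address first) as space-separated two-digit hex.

A4 7C BA D8 73 D5

180855617647573 in hexadecimal, padded to 48 bits, is 0xA47CBAD873D5.
Split into bytes (most-significant first): A4 7C BA D8 73 D5.
Big-endian stores the most-significant byte at the lowest address.
So the memory order matches the most-significant-first order: A4 7C BA D8 73 D5.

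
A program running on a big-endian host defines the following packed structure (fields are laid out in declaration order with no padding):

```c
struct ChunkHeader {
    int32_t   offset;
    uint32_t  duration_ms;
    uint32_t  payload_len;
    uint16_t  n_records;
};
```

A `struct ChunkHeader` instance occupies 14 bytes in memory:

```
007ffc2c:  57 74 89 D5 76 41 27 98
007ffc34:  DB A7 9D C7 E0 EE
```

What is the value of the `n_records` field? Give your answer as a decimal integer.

57582

`n_records` follows `offset` (4 B), `duration_ms` (4 B), `payload_len` (4 B), so it starts at offset 4 + 4 + 4 = 12 and occupies 2 bytes.
Bytes at offsets 12..13: E0 EE.
In big-endian order the high byte comes first in memory.
The bytes are already most-significant first: 0xE0EE.
0xE0EE = 57582.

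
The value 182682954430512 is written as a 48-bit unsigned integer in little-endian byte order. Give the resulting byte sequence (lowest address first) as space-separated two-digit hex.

182682954430512 in hexadecimal, padded to 48 bits, is 0xA626309AF830.
Split into bytes (most-significant first): A6 26 30 9A F8 30.
Little-endian: lowest address holds the least-significant byte.
So at ascending addresses the bytes are 30 F8 9A 30 26 A6.

30 F8 9A 30 26 A6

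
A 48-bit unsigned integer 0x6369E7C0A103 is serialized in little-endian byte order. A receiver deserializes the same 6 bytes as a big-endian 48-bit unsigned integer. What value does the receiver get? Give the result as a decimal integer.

3993261009251

Stored little-endian, the bytes at ascending addresses are 03 A1 C0 E7 69 63.
Read back as big-endian, the last byte is least significant, giving 0x03A1C0E76963.
0x03A1C0E76963 = 3993261009251.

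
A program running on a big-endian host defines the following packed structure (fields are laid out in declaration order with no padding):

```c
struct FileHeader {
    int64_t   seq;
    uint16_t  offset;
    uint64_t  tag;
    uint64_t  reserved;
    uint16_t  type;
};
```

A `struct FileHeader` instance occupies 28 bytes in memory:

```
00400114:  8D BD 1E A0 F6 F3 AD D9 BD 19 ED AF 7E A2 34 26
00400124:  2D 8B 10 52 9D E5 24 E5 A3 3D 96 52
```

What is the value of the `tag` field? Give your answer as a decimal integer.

17127047143038004619

`tag` follows `seq` (8 B), `offset` (2 B), so it starts at offset 8 + 2 = 10 and occupies 8 bytes.
Bytes at offsets 10..17: ED AF 7E A2 34 26 2D 8B.
Big-endian stores the most-significant byte at the lowest address.
The bytes are already most-significant first: 0xEDAF7EA234262D8B.
0xEDAF7EA234262D8B = 17127047143038004619.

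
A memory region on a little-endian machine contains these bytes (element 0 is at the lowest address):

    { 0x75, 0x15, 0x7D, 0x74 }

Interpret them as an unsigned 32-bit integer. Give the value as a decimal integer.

1954354549

Little-endian stores the least-significant byte at the lowest address.
Reassemble most-significant byte first: 74 7D 15 75 → 0x747D1575.
0x747D1575 = 1954354549.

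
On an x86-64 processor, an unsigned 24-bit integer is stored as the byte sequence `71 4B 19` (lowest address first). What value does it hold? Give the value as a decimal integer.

In little-endian order the low byte comes first in memory.
Reassemble most-significant byte first: 19 4B 71 → 0x194B71.
0x194B71 = 1657713.

1657713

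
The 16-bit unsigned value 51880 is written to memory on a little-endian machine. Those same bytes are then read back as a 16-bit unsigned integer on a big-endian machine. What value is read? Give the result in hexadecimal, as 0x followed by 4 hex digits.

51880 in 16-bit hexadecimal is 0xCAA8.
Stored little-endian, the bytes at ascending addresses are A8 CA.
Read back as big-endian, the last byte is least significant, giving 0xA8CA.

0xA8CA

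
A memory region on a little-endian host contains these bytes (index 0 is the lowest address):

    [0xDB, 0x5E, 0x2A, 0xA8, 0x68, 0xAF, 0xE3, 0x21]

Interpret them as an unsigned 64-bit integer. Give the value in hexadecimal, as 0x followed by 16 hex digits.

Little-endian: lowest address holds the least-significant byte.
Reassemble most-significant byte first: 21 E3 AF 68 A8 2A 5E DB → 0x21E3AF68A82A5EDB.

0x21E3AF68A82A5EDB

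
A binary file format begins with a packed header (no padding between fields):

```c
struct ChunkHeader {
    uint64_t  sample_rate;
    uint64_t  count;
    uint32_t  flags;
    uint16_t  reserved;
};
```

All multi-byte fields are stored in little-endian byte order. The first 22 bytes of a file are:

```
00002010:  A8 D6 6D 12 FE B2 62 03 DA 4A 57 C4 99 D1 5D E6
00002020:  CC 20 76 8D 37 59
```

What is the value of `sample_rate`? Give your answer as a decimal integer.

`sample_rate` is the first field, at byte offset 0, occupying 8 bytes.
Bytes at offsets 0..7: A8 D6 6D 12 FE B2 62 03.
In little-endian order the low byte comes first in memory.
Reassemble most-significant byte first: 03 62 B2 FE 12 6D D6 A8 → 0x0362B2FE126DD6A8.
0x0362B2FE126DD6A8 = 243954134132053672.

243954134132053672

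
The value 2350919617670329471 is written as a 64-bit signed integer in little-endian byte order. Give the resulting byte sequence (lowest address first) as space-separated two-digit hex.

7F B4 BC C2 EF 24 A0 20

2350919617670329471 in hexadecimal, padded to 64 bits, is 0x20A024EFC2BCB47F.
Split into bytes (most-significant first): 20 A0 24 EF C2 BC B4 7F.
Little-endian: lowest address holds the least-significant byte.
So at ascending addresses the bytes are 7F B4 BC C2 EF 24 A0 20.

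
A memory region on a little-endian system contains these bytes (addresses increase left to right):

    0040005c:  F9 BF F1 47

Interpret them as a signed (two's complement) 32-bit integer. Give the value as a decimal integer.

1207025657

Little-endian stores the least-significant byte at the lowest address.
Reassemble most-significant byte first: 47 F1 BF F9 → 0x47F1BFF9.
0x47F1BFF9 = 1207025657.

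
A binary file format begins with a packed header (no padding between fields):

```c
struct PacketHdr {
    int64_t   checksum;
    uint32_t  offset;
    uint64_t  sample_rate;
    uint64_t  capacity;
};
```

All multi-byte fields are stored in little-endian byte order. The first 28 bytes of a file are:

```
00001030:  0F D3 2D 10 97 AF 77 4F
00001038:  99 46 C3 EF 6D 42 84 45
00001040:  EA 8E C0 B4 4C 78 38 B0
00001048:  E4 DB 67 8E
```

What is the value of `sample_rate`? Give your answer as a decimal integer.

13024567259195261549

`sample_rate` follows `checksum` (8 B), `offset` (4 B), so it starts at offset 8 + 4 = 12 and occupies 8 bytes.
Bytes at offsets 12..19: 6D 42 84 45 EA 8E C0 B4.
Little-endian: lowest address holds the least-significant byte.
Reassemble most-significant byte first: B4 C0 8E EA 45 84 42 6D → 0xB4C08EEA4584426D.
0xB4C08EEA4584426D = 13024567259195261549.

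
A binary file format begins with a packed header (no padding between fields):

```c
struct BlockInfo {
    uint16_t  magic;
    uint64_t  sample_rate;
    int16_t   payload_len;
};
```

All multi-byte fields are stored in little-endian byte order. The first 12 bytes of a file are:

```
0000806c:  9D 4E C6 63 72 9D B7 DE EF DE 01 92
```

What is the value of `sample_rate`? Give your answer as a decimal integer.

16064303276055749574

`sample_rate` follows `magic` (2 bytes), so it starts at byte offset 2 and occupies 8 bytes.
Bytes at offsets 2..9: C6 63 72 9D B7 DE EF DE.
Little-endian: lowest address holds the least-significant byte.
Reassemble most-significant byte first: DE EF DE B7 9D 72 63 C6 → 0xDEEFDEB79D7263C6.
0xDEEFDEB79D7263C6 = 16064303276055749574.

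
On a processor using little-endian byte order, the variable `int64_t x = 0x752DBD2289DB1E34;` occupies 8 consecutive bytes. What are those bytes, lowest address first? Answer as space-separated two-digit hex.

34 1E DB 89 22 BD 2D 75

Split into bytes (most-significant first): 75 2D BD 22 89 DB 1E 34.
In little-endian order the low byte comes first in memory.
So at ascending addresses the bytes are 34 1E DB 89 22 BD 2D 75.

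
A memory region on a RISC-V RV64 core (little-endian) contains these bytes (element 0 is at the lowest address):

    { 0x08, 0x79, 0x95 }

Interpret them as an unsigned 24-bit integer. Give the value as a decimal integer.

Little-endian: lowest address holds the least-significant byte.
Reassemble most-significant byte first: 95 79 08 → 0x957908.
0x957908 = 9795848.

9795848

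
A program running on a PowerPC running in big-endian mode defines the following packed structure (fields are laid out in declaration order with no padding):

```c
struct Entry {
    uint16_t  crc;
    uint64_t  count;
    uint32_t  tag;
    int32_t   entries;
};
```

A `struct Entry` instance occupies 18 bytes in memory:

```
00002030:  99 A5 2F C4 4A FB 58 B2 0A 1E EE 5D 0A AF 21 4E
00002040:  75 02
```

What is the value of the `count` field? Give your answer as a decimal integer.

3441958458603211294

`count` follows `crc` (2 bytes), so it starts at byte offset 2 and occupies 8 bytes.
Bytes at offsets 2..9: 2F C4 4A FB 58 B2 0A 1E.
Big-endian: lowest address holds the most-significant byte.
The bytes are already most-significant first: 0x2FC44AFB58B20A1E.
0x2FC44AFB58B20A1E = 3441958458603211294.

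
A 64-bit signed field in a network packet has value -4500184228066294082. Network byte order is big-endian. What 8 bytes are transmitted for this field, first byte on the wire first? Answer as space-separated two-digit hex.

Two's complement of -4500184228066294082 in 64 bits: 4500184228066294082 = 0x3E73DDB661B4F942; invert → 0xC18C22499E4B06BD; add 1 → 0xC18C22499E4B06BE.
Split into bytes (most-significant first): C1 8C 22 49 9E 4B 06 BE.
In big-endian order the high byte comes first in memory.
So the memory order matches the most-significant-first order: C1 8C 22 49 9E 4B 06 BE.

C1 8C 22 49 9E 4B 06 BE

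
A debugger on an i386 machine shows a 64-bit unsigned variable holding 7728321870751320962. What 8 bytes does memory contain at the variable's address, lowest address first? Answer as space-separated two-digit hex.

82 CB 03 88 CB 83 40 6B

7728321870751320962 in hexadecimal, padded to 64 bits, is 0x6B4083CB8803CB82.
Split into bytes (most-significant first): 6B 40 83 CB 88 03 CB 82.
In little-endian order the low byte comes first in memory.
So at ascending addresses the bytes are 82 CB 03 88 CB 83 40 6B.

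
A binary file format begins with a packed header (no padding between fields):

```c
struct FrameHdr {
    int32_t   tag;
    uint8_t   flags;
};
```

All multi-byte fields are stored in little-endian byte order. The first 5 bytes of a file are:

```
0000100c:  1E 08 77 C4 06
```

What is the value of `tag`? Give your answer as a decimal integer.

-998832098

`tag` is the first field, at byte offset 0, occupying 4 bytes.
Bytes at offsets 0..3: 1E 08 77 C4.
In little-endian order the low byte comes first in memory.
Reassemble most-significant byte first: C4 77 08 1E → 0xC477081E.
Top bit is set, so as a signed 32-bit value this is 0xC477081E − 2^32 = -998832098.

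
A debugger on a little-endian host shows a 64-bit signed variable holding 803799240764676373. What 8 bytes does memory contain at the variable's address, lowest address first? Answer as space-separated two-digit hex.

15 D9 81 98 26 AB 27 0B

803799240764676373 in hexadecimal, padded to 64 bits, is 0x0B27AB269881D915.
Split into bytes (most-significant first): 0B 27 AB 26 98 81 D9 15.
Little-endian: lowest address holds the least-significant byte.
So at ascending addresses the bytes are 15 D9 81 98 26 AB 27 0B.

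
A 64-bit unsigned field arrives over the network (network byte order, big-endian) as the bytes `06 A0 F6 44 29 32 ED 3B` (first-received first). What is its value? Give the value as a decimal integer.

In big-endian order the high byte comes first in memory.
The bytes are already most-significant first: 0x06A0F6442932ED3B.
0x06A0F6442932ED3B = 477652333110684987.

477652333110684987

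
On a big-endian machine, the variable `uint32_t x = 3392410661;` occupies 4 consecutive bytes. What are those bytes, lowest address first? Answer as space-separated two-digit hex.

CA 34 14 25

3392410661 in hexadecimal, padded to 32 bits, is 0xCA341425.
Split into bytes (most-significant first): CA 34 14 25.
Big-endian: lowest address holds the most-significant byte.
So the memory order matches the most-significant-first order: CA 34 14 25.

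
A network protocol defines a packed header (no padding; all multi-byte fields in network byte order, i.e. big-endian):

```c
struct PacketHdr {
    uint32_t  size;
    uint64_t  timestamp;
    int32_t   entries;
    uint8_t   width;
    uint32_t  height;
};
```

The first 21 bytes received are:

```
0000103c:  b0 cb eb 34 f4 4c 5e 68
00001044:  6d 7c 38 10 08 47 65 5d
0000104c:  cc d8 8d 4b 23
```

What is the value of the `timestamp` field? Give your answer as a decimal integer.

17603548846090893328

`timestamp` follows `size` (4 bytes), so it starts at byte offset 4 and occupies 8 bytes.
Bytes at offsets 4..11: F4 4C 5E 68 6D 7C 38 10.
In big-endian order the high byte comes first in memory.
The bytes are already most-significant first: 0xF44C5E686D7C3810.
0xF44C5E686D7C3810 = 17603548846090893328.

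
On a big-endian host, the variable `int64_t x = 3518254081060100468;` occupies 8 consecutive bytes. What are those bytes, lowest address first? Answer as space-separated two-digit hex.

30 D3 59 72 3B 27 D9 74

3518254081060100468 in hexadecimal, padded to 64 bits, is 0x30D359723B27D974.
Split into bytes (most-significant first): 30 D3 59 72 3B 27 D9 74.
Big-endian stores the most-significant byte at the lowest address.
So the memory order matches the most-significant-first order: 30 D3 59 72 3B 27 D9 74.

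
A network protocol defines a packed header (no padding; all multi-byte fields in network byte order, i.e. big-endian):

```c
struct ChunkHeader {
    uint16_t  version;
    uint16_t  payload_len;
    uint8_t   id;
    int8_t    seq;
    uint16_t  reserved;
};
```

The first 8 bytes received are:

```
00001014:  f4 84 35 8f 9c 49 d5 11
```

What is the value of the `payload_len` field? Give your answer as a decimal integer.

13711

`payload_len` follows `version` (2 bytes), so it starts at byte offset 2 and occupies 2 bytes.
Bytes at offsets 2..3: 35 8F.
Big-endian stores the most-significant byte at the lowest address.
The bytes are already most-significant first: 0x358F.
0x358F = 13711.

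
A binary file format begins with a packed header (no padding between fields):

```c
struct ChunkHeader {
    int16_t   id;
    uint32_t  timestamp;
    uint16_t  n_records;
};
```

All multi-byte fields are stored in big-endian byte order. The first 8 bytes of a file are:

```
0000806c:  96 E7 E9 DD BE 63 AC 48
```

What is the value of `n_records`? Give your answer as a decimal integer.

`n_records` follows `id` (2 B), `timestamp` (4 B), so it starts at offset 2 + 4 = 6 and occupies 2 bytes.
Bytes at offsets 6..7: AC 48.
In big-endian order the high byte comes first in memory.
The bytes are already most-significant first: 0xAC48.
0xAC48 = 44104.

44104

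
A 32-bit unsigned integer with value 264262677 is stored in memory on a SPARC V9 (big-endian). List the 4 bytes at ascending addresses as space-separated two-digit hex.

264262677 in hexadecimal, padded to 32 bits, is 0x0FC05415.
Split into bytes (most-significant first): 0F C0 54 15.
Big-endian stores the most-significant byte at the lowest address.
So the memory order matches the most-significant-first order: 0F C0 54 15.

0F C0 54 15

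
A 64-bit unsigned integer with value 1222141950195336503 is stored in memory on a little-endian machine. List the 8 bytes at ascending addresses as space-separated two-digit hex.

37 05 7F E6 A0 EB F5 10

1222141950195336503 in hexadecimal, padded to 64 bits, is 0x10F5EBA0E67F0537.
Split into bytes (most-significant first): 10 F5 EB A0 E6 7F 05 37.
Little-endian: lowest address holds the least-significant byte.
So at ascending addresses the bytes are 37 05 7F E6 A0 EB F5 10.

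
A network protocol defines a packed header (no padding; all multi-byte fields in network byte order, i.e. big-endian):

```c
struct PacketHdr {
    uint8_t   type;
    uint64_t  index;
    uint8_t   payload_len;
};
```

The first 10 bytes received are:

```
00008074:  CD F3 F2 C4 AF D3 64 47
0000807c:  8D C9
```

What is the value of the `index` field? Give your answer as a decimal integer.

`index` follows `type` (1 byte), so it starts at byte offset 1 and occupies 8 bytes.
Bytes at offsets 1..8: F3 F2 C4 AF D3 64 47 8D.
Big-endian: lowest address holds the most-significant byte.
The bytes are already most-significant first: 0xF3F2C4AFD364478D.
0xF3F2C4AFD364478D = 17578328555025352589.

17578328555025352589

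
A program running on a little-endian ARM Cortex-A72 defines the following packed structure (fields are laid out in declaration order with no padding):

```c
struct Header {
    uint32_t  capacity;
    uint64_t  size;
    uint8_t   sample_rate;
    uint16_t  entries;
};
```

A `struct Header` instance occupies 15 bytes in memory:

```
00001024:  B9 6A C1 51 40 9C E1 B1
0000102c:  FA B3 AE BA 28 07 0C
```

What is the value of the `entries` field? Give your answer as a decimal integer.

3079

`entries` follows `capacity` (4 B), `size` (8 B), `sample_rate` (1 B), so it starts at offset 4 + 8 + 1 = 13 and occupies 2 bytes.
Bytes at offsets 13..14: 07 0C.
Little-endian stores the least-significant byte at the lowest address.
Reassemble most-significant byte first: 0C 07 → 0x0C07.
0x0C07 = 3079.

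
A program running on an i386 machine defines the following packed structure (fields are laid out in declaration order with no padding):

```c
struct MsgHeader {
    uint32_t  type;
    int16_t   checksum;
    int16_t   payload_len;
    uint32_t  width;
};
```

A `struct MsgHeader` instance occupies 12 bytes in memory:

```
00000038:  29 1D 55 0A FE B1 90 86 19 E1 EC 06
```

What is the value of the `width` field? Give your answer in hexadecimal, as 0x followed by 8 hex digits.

0x06ECE119

`width` follows `type` (4 B), `checksum` (2 B), `payload_len` (2 B), so it starts at offset 4 + 2 + 2 = 8 and occupies 4 bytes.
Bytes at offsets 8..11: 19 E1 EC 06.
Little-endian stores the least-significant byte at the lowest address.
Reassemble most-significant byte first: 06 EC E1 19 → 0x06ECE119.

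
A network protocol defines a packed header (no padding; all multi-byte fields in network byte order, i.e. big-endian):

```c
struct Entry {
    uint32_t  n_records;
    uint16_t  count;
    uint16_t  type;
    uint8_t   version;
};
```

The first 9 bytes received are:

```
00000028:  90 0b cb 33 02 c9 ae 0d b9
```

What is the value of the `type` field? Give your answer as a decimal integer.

44557

`type` follows `n_records` (4 B), `count` (2 B), so it starts at offset 4 + 2 = 6 and occupies 2 bytes.
Bytes at offsets 6..7: AE 0D.
Big-endian: lowest address holds the most-significant byte.
The bytes are already most-significant first: 0xAE0D.
0xAE0D = 44557.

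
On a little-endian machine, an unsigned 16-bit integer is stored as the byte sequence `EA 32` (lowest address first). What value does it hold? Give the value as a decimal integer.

13034

In little-endian order the low byte comes first in memory.
Reassemble most-significant byte first: 32 EA → 0x32EA.
0x32EA = 13034.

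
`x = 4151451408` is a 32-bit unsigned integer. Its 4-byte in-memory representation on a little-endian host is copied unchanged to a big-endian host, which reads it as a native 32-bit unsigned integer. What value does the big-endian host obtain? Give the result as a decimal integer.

4151451408 in 32-bit hexadecimal is 0xF7721F10.
Stored little-endian, the bytes at ascending addresses are 10 1F 72 F7.
Read back as big-endian, the last byte is least significant, giving 0x101F72F7.
0x101F72F7 = 270496503.

270496503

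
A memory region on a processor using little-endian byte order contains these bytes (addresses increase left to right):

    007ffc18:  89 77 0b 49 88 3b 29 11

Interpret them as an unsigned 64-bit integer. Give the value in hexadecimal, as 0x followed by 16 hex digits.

Little-endian: lowest address holds the least-significant byte.
Reassemble most-significant byte first: 11 29 3B 88 49 0B 77 89 → 0x11293B88490B7789.

0x11293B88490B7789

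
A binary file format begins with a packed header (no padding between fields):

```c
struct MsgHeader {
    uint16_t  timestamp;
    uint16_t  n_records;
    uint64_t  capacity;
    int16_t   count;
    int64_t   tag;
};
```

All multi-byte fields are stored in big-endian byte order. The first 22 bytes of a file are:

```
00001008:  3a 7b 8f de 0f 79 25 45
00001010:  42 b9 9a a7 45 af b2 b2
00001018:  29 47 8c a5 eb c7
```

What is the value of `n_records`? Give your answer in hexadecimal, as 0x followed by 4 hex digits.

0x8FDE

`n_records` follows `timestamp` (2 bytes), so it starts at byte offset 2 and occupies 2 bytes.
Bytes at offsets 2..3: 8F DE.
Big-endian: lowest address holds the most-significant byte.
The bytes are already most-significant first: 0x8FDE.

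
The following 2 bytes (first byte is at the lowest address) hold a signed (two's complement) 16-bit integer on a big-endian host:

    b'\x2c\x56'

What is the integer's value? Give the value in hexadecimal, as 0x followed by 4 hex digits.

0x2C56

Big-endian stores the most-significant byte at the lowest address.
The bytes are already most-significant first: 0x2C56.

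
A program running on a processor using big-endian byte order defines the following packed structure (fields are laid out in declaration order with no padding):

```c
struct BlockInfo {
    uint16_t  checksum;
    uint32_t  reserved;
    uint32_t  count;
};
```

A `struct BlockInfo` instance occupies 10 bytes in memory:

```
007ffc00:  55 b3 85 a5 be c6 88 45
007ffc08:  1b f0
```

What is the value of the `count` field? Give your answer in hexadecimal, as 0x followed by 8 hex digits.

`count` follows `checksum` (2 B), `reserved` (4 B), so it starts at offset 2 + 4 = 6 and occupies 4 bytes.
Bytes at offsets 6..9: 88 45 1B F0.
Big-endian stores the most-significant byte at the lowest address.
The bytes are already most-significant first: 0x88451BF0.

0x88451BF0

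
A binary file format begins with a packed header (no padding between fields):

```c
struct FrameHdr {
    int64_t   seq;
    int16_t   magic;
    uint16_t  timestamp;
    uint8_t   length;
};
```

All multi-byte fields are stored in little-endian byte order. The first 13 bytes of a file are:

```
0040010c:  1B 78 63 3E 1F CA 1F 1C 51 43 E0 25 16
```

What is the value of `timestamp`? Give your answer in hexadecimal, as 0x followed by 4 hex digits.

`timestamp` follows `seq` (8 B), `magic` (2 B), so it starts at offset 8 + 2 = 10 and occupies 2 bytes.
Bytes at offsets 10..11: E0 25.
Little-endian stores the least-significant byte at the lowest address.
Reassemble most-significant byte first: 25 E0 → 0x25E0.

0x25E0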